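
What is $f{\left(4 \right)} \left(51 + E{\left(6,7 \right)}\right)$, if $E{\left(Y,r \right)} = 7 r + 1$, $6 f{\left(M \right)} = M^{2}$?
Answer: $\frac{808}{3} \approx 269.33$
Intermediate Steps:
$f{\left(M \right)} = \frac{M^{2}}{6}$
$E{\left(Y,r \right)} = 1 + 7 r$
$f{\left(4 \right)} \left(51 + E{\left(6,7 \right)}\right) = \frac{4^{2}}{6} \left(51 + \left(1 + 7 \cdot 7\right)\right) = \frac{1}{6} \cdot 16 \left(51 + \left(1 + 49\right)\right) = \frac{8 \left(51 + 50\right)}{3} = \frac{8}{3} \cdot 101 = \frac{808}{3}$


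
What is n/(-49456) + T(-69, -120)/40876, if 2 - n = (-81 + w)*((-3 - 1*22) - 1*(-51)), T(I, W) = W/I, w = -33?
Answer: -31664781/528363176 ≈ -0.059930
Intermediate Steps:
n = 2966 (n = 2 - (-81 - 33)*((-3 - 1*22) - 1*(-51)) = 2 - (-114)*((-3 - 22) + 51) = 2 - (-114)*(-25 + 51) = 2 - (-114)*26 = 2 - 1*(-2964) = 2 + 2964 = 2966)
n/(-49456) + T(-69, -120)/40876 = 2966/(-49456) - 120/(-69)/40876 = 2966*(-1/49456) - 120*(-1/69)*(1/40876) = -1483/24728 + (40/23)*(1/40876) = -1483/24728 + 10/235037 = -31664781/528363176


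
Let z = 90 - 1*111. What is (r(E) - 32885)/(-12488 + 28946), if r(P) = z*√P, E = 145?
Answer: -32885/16458 - 7*√145/5486 ≈ -2.0135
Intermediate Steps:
z = -21 (z = 90 - 111 = -21)
r(P) = -21*√P
(r(E) - 32885)/(-12488 + 28946) = (-21*√145 - 32885)/(-12488 + 28946) = (-32885 - 21*√145)/16458 = (-32885 - 21*√145)*(1/16458) = -32885/16458 - 7*√145/5486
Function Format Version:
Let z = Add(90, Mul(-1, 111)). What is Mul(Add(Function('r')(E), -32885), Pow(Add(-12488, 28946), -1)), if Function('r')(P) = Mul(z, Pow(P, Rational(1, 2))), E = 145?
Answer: Add(Rational(-32885, 16458), Mul(Rational(-7, 5486), Pow(145, Rational(1, 2)))) ≈ -2.0135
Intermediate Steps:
z = -21 (z = Add(90, -111) = -21)
Function('r')(P) = Mul(-21, Pow(P, Rational(1, 2)))
Mul(Add(Function('r')(E), -32885), Pow(Add(-12488, 28946), -1)) = Mul(Add(Mul(-21, Pow(145, Rational(1, 2))), -32885), Pow(Add(-12488, 28946), -1)) = Mul(Add(-32885, Mul(-21, Pow(145, Rational(1, 2)))), Pow(16458, -1)) = Mul(Add(-32885, Mul(-21, Pow(145, Rational(1, 2)))), Rational(1, 16458)) = Add(Rational(-32885, 16458), Mul(Rational(-7, 5486), Pow(145, Rational(1, 2))))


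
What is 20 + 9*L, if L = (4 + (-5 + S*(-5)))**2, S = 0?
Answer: 29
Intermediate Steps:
L = 1 (L = (4 + (-5 + 0*(-5)))**2 = (4 + (-5 + 0))**2 = (4 - 5)**2 = (-1)**2 = 1)
20 + 9*L = 20 + 9*1 = 20 + 9 = 29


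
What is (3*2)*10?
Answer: 60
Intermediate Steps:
(3*2)*10 = 6*10 = 60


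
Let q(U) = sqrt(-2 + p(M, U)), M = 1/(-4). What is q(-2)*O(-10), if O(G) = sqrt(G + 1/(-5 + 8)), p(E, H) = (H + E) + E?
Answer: -sqrt(174)/2 ≈ -6.5955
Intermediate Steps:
M = -1/4 ≈ -0.25000
p(E, H) = H + 2*E (p(E, H) = (E + H) + E = H + 2*E)
O(G) = sqrt(1/3 + G) (O(G) = sqrt(G + 1/3) = sqrt(1/3 + G))
q(U) = sqrt(-5/2 + U) (q(U) = sqrt(-2 + (U + 2*(-1/4))) = sqrt(-2 + (U - 1/2)) = sqrt(-2 + (-1/2 + U)) = sqrt(-5/2 + U))
q(-2)*O(-10) = (sqrt(-10 + 4*(-2))/2)*(sqrt(3 + 9*(-10))/3) = (sqrt(-10 - 8)/2)*(sqrt(3 - 90)/3) = (sqrt(-18)/2)*(sqrt(-87)/3) = ((3*I*sqrt(2))/2)*((I*sqrt(87))/3) = (3*I*sqrt(2)/2)*(I*sqrt(87)/3) = -sqrt(174)/2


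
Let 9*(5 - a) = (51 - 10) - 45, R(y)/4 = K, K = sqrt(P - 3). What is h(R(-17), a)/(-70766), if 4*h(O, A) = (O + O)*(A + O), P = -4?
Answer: 28/35383 - 49*I*sqrt(7)/318447 ≈ 0.00079134 - 0.00040711*I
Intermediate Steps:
K = I*sqrt(7) (K = sqrt(-4 - 3) = sqrt(-7) = I*sqrt(7) ≈ 2.6458*I)
R(y) = 4*I*sqrt(7) (R(y) = 4*(I*sqrt(7)) = 4*I*sqrt(7))
a = 49/9 (a = 5 - ((51 - 10) - 45)/9 = 5 - (41 - 45)/9 = 5 - 1/9*(-4) = 5 + 4/9 = 49/9 ≈ 5.4444)
h(O, A) = O*(A + O)/2 (h(O, A) = ((O + O)*(A + O))/4 = ((2*O)*(A + O))/4 = (2*O*(A + O))/4 = O*(A + O)/2)
h(R(-17), a)/(-70766) = ((4*I*sqrt(7))*(49/9 + 4*I*sqrt(7))/2)/(-70766) = (2*I*sqrt(7)*(49/9 + 4*I*sqrt(7)))*(-1/70766) = -I*sqrt(7)*(49/9 + 4*I*sqrt(7))/35383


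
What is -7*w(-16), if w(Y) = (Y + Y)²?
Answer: -7168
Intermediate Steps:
w(Y) = 4*Y² (w(Y) = (2*Y)² = 4*Y²)
-7*w(-16) = -28*(-16)² = -28*256 = -7*1024 = -7168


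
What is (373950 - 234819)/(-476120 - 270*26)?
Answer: -139131/483140 ≈ -0.28797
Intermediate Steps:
(373950 - 234819)/(-476120 - 270*26) = 139131/(-476120 - 7020) = 139131/(-483140) = 139131*(-1/483140) = -139131/483140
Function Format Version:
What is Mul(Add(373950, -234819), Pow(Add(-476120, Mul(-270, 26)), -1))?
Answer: Rational(-139131, 483140) ≈ -0.28797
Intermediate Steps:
Mul(Add(373950, -234819), Pow(Add(-476120, Mul(-270, 26)), -1)) = Mul(139131, Pow(Add(-476120, -7020), -1)) = Mul(139131, Pow(-483140, -1)) = Mul(139131, Rational(-1, 483140)) = Rational(-139131, 483140)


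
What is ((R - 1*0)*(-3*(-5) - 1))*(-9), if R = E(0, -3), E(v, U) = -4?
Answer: 504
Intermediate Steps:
R = -4
((R - 1*0)*(-3*(-5) - 1))*(-9) = ((-4 - 1*0)*(-3*(-5) - 1))*(-9) = ((-4 + 0)*(15 - 1))*(-9) = -4*14*(-9) = -56*(-9) = 504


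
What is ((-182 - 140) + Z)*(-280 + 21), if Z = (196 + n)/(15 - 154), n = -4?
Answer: 11642050/139 ≈ 83756.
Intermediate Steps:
Z = -192/139 (Z = (196 - 4)/(15 - 154) = 192/(-139) = 192*(-1/139) = -192/139 ≈ -1.3813)
((-182 - 140) + Z)*(-280 + 21) = ((-182 - 140) - 192/139)*(-280 + 21) = (-322 - 192/139)*(-259) = -44950/139*(-259) = 11642050/139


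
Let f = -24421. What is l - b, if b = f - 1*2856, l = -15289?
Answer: 11988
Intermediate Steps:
b = -27277 (b = -24421 - 1*2856 = -24421 - 2856 = -27277)
l - b = -15289 - 1*(-27277) = -15289 + 27277 = 11988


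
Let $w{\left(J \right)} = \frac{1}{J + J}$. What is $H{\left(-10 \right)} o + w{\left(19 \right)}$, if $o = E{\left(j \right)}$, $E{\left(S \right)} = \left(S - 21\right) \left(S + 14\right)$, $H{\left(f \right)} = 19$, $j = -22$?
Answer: $\frac{248369}{38} \approx 6536.0$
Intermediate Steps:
$E{\left(S \right)} = \left(-21 + S\right) \left(14 + S\right)$
$w{\left(J \right)} = \frac{1}{2 J}$
$o = 344$ ($o = -294 + \left(-22\right)^{2} - -154 = -294 + 484 + 154 = 344$)
$H{\left(-10 \right)} o + w{\left(19 \right)} = 19 \cdot 344 + \frac{1}{2 \cdot 19} = 6536 + \frac{1}{2} \cdot \frac{1}{19} = 6536 + \frac{1}{38} = \frac{248369}{38}$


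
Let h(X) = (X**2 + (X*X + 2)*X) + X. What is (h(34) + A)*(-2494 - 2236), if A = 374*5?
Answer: -200703360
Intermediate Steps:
A = 1870
h(X) = X + X**2 + X*(2 + X**2) (h(X) = (X**2 + (X**2 + 2)*X) + X = (X**2 + (2 + X**2)*X) + X = (X**2 + X*(2 + X**2)) + X = X + X**2 + X*(2 + X**2))
(h(34) + A)*(-2494 - 2236) = (34*(3 + 34 + 34**2) + 1870)*(-2494 - 2236) = (34*(3 + 34 + 1156) + 1870)*(-4730) = (34*1193 + 1870)*(-4730) = (40562 + 1870)*(-4730) = 42432*(-4730) = -200703360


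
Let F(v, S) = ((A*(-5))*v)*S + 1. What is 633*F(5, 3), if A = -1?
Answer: 48108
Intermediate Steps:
F(v, S) = 1 + 5*S*v (F(v, S) = ((-1*(-5))*v)*S + 1 = (5*v)*S + 1 = 5*S*v + 1 = 1 + 5*S*v)
633*F(5, 3) = 633*(1 + 5*3*5) = 633*(1 + 75) = 633*76 = 48108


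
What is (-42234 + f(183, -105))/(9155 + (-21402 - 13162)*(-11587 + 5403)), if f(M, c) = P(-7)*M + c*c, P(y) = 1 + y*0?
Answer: -10342/71250977 ≈ -0.00014515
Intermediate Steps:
P(y) = 1 (P(y) = 1 + 0 = 1)
f(M, c) = M + c² (f(M, c) = 1*M + c*c = M + c²)
(-42234 + f(183, -105))/(9155 + (-21402 - 13162)*(-11587 + 5403)) = (-42234 + (183 + (-105)²))/(9155 + (-21402 - 13162)*(-11587 + 5403)) = (-42234 + (183 + 11025))/(9155 - 34564*(-6184)) = (-42234 + 11208)/(9155 + 213743776) = -31026/213752931 = -31026*1/213752931 = -10342/71250977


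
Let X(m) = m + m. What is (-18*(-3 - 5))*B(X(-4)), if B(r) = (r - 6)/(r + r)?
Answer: 126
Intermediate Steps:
X(m) = 2*m
B(r) = (-6 + r)/(2*r) (B(r) = (-6 + r)/((2*r)) = (-6 + r)*(1/(2*r)) = (-6 + r)/(2*r))
(-18*(-3 - 5))*B(X(-4)) = (-18*(-3 - 5))*((-6 + 2*(-4))/(2*((2*(-4))))) = (-18*(-8))*((½)*(-6 - 8)/(-8)) = (-3*(-48))*((½)*(-⅛)*(-14)) = 144*(7/8) = 126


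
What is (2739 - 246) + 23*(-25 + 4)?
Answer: 2010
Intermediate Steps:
(2739 - 246) + 23*(-25 + 4) = 2493 + 23*(-21) = 2493 - 483 = 2010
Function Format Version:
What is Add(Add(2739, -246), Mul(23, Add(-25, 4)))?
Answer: 2010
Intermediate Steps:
Add(Add(2739, -246), Mul(23, Add(-25, 4))) = Add(2493, Mul(23, -21)) = Add(2493, -483) = 2010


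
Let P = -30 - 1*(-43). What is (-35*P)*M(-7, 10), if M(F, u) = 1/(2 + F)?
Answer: 91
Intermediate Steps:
P = 13 (P = -30 + 43 = 13)
(-35*P)*M(-7, 10) = (-35*13)/(2 - 7) = -455/(-5) = -455*(-1/5) = 91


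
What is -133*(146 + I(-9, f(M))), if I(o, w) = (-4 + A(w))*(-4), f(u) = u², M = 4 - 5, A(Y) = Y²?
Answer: -21014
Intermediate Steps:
M = -1
I(o, w) = 16 - 4*w² (I(o, w) = (-4 + w²)*(-4) = 16 - 4*w²)
-133*(146 + I(-9, f(M))) = -133*(146 + (16 - 4*((-1)²)²)) = -133*(146 + (16 - 4*1²)) = -133*(146 + (16 - 4*1)) = -133*(146 + (16 - 4)) = -133*(146 + 12) = -133*158 = -21014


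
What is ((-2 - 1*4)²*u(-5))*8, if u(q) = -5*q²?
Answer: -36000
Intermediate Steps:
((-2 - 1*4)²*u(-5))*8 = ((-2 - 1*4)²*(-5*(-5)²))*8 = ((-2 - 4)²*(-5*25))*8 = ((-6)²*(-125))*8 = (36*(-125))*8 = -4500*8 = -36000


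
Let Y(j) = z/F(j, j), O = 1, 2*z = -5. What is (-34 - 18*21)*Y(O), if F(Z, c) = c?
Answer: 1030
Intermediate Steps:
z = -5/2 (z = (½)*(-5) = -5/2 ≈ -2.5000)
Y(j) = -5/(2*j)
(-34 - 18*21)*Y(O) = (-34 - 18*21)*(-5/2/1) = (-34 - 378)*(-5/2*1) = -412*(-5/2) = 1030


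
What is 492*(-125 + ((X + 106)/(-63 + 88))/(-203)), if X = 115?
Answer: -312221232/5075 ≈ -61521.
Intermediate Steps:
492*(-125 + ((X + 106)/(-63 + 88))/(-203)) = 492*(-125 + ((115 + 106)/(-63 + 88))/(-203)) = 492*(-125 + (221/25)*(-1/203)) = 492*(-125 - 221/5075) = 492*(-634596/5075) = -312221232/5075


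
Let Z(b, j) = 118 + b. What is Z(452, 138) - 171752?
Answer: -171182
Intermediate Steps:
Z(452, 138) - 171752 = (118 + 452) - 171752 = 570 - 171752 = -171182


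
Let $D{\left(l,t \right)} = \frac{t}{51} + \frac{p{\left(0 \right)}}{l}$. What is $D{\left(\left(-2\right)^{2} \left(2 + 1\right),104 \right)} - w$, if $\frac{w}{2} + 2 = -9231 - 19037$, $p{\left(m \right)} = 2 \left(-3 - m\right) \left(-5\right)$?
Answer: $\frac{5767543}{102} \approx 56545.0$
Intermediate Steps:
$p{\left(m \right)} = 30 + 10 m$ ($p{\left(m \right)} = \left(-6 - 2 m\right) \left(-5\right) = 30 + 10 m$)
$D{\left(l,t \right)} = \frac{30}{l} + \frac{t}{51}$ ($D{\left(l,t \right)} = \frac{t}{51} + \frac{30 + 10 \cdot 0}{l} = t \frac{1}{51} + \frac{30 + 0}{l} = \frac{t}{51} + \frac{30}{l} = \frac{30}{l} + \frac{t}{51}$)
$w = -56540$ ($w = -4 + 2 \left(-9231 - 19037\right) = -4 + 2 \left(-28268\right) = -4 - 56536 = -56540$)
$D{\left(\left(-2\right)^{2} \left(2 + 1\right),104 \right)} - w = \left(\frac{30}{\left(-2\right)^{2} \left(2 + 1\right)} + \frac{1}{51} \cdot 104\right) - -56540 = \left(\frac{30}{4 \cdot 3} + \frac{104}{51}\right) + 56540 = \left(\frac{30}{12} + \frac{104}{51}\right) + 56540 = \left(30 \cdot \frac{1}{12} + \frac{104}{51}\right) + 56540 = \left(\frac{5}{2} + \frac{104}{51}\right) + 56540 = \frac{463}{102} + 56540 = \frac{5767543}{102}$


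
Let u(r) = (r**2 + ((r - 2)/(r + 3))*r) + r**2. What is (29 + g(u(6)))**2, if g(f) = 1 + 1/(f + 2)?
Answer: 47651409/52900 ≈ 900.78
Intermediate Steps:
u(r) = 2*r**2 + r*(-2 + r)/(3 + r) (u(r) = (r**2 + ((-2 + r)/(3 + r))*r) + r**2 = (r**2 + r*(-2 + r)/(3 + r)) + r**2 = 2*r**2 + r*(-2 + r)/(3 + r))
g(f) = 1 + 1/(2 + f)
(29 + g(u(6)))**2 = (29 + (3 + 6*(-2 + 2*6**2 + 7*6)/(3 + 6))/(2 + 6*(-2 + 2*6**2 + 7*6)/(3 + 6)))**2 = (29 + (3 + 6*(-2 + 2*36 + 42)/9)/(2 + 6*(-2 + 2*36 + 42)/9))**2 = (29 + (3 + 6*(1/9)*(-2 + 72 + 42))/(2 + 6*(1/9)*(-2 + 72 + 42)))**2 = (29 + (3 + 6*(1/9)*112)/(2 + 6*(1/9)*112))**2 = (29 + (3 + 224/3)/(2 + 224/3))**2 = (29 + (233/3)/(230/3))**2 = (29 + (3/230)*(233/3))**2 = (29 + 233/230)**2 = (6903/230)**2 = 47651409/52900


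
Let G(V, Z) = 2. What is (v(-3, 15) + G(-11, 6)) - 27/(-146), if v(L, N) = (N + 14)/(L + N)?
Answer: 4031/876 ≈ 4.6016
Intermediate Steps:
v(L, N) = (14 + N)/(L + N)
(v(-3, 15) + G(-11, 6)) - 27/(-146) = ((14 + 15)/(-3 + 15) + 2) - 27/(-146) = (29/12 + 2) - 27*(-1/146) = ((1/12)*29 + 2) + 27/146 = (29/12 + 2) + 27/146 = 53/12 + 27/146 = 4031/876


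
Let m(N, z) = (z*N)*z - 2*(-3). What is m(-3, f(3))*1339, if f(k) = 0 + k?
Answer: -28119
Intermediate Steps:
f(k) = k
m(N, z) = 6 + N*z² (m(N, z) = (N*z)*z + 6 = N*z² + 6 = 6 + N*z²)
m(-3, f(3))*1339 = (6 - 3*3²)*1339 = (6 - 3*9)*1339 = (6 - 27)*1339 = -21*1339 = -28119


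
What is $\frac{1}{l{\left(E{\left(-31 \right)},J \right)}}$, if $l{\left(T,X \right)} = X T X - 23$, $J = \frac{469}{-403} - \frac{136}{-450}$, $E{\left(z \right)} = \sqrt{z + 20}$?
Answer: $- \frac{1554812748887790234375}{36170391240355234690316} - \frac{50177696034529805625 i \sqrt{11}}{36170391240355234690316} \approx -0.042986 - 0.004601 i$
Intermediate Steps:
$E{\left(z \right)} = \sqrt{20 + z}$
$J = - \frac{78121}{90675}$ ($J = 469 \left(- \frac{1}{403}\right) - - \frac{68}{225} = - \frac{469}{403} + \frac{68}{225} = - \frac{78121}{90675} \approx -0.86155$)
$l{\left(T,X \right)} = -23 + T X^{2}$ ($l{\left(T,X \right)} = T X X - 23 = T X^{2} - 23 = -23 + T X^{2}$)
$\frac{1}{l{\left(E{\left(-31 \right)},J \right)}} = \frac{1}{-23 + \sqrt{20 - 31} \left(- \frac{78121}{90675}\right)^{2}} = \frac{1}{-23 + \sqrt{-11} \cdot \frac{6102890641}{8221955625}} = \frac{1}{-23 + i \sqrt{11} \cdot \frac{6102890641}{8221955625}} = \frac{1}{-23 + \frac{6102890641 i \sqrt{11}}{8221955625}}$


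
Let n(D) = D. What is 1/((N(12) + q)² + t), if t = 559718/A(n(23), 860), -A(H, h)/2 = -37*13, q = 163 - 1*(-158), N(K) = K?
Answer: 481/53617468 ≈ 8.9710e-6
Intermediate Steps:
q = 321 (q = 163 + 158 = 321)
A(H, h) = 962 (A(H, h) = -(-74)*13 = -2*(-481) = 962)
t = 279859/481 (t = 559718/962 = 559718*(1/962) = 279859/481 ≈ 581.83)
1/((N(12) + q)² + t) = 1/((12 + 321)² + 279859/481) = 1/(333² + 279859/481) = 1/(110889 + 279859/481) = 1/(53617468/481) = 481/53617468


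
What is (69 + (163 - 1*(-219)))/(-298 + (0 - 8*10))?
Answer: -451/378 ≈ -1.1931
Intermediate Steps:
(69 + (163 - 1*(-219)))/(-298 + (0 - 8*10)) = (69 + (163 + 219))/(-298 + (0 - 80)) = (69 + 382)/(-298 - 80) = 451/(-378) = 451*(-1/378) = -451/378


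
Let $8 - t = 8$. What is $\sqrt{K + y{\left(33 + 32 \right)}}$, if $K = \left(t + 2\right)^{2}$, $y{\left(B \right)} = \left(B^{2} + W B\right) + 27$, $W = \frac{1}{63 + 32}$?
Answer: $\frac{\sqrt{1536663}}{19} \approx 65.243$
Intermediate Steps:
$t = 0$ ($t = 8 - 8 = 0$)
$W = \frac{1}{95} \approx 0.010526$
$y{\left(B \right)} = 27 + B^{2} + \frac{B}{95}$ ($y{\left(B \right)} = \left(B^{2} + \frac{B}{95}\right) + 27 = 27 + B^{2} + \frac{B}{95}$)
$K = 4$ ($K = \left(0 + 2\right)^{2} = 2^{2} = 4$)
$\sqrt{K + y{\left(33 + 32 \right)}} = \sqrt{4 + \left(27 + \left(33 + 32\right)^{2} + \frac{33 + 32}{95}\right)} = \sqrt{4 + \left(27 + 65^{2} + \frac{1}{95} \cdot 65\right)} = \sqrt{4 + \left(27 + 4225 + \frac{13}{19}\right)} = \sqrt{4 + \frac{80801}{19}} = \sqrt{\frac{80877}{19}} = \frac{\sqrt{1536663}}{19}$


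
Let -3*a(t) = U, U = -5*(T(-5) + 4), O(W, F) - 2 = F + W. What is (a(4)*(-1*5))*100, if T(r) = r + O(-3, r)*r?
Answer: -72500/3 ≈ -24167.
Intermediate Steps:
O(W, F) = 2 + F + W (O(W, F) = 2 + (F + W) = 2 + F + W)
T(r) = r + r*(-1 + r) (T(r) = r + (2 + r - 3)*r = r + (-1 + r)*r = r + r*(-1 + r))
U = -145 (U = -5*((-5)² + 4) = -5*(25 + 4) = -5*29 = -145)
a(t) = 145/3 (a(t) = -⅓*(-145) = 145/3)
(a(4)*(-1*5))*100 = (145*(-1*5)/3)*100 = ((145/3)*(-5))*100 = -725/3*100 = -72500/3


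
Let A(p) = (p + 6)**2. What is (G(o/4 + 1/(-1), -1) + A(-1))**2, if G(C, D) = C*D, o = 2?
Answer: 2601/4 ≈ 650.25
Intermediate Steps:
A(p) = (6 + p)**2
(G(o/4 + 1/(-1), -1) + A(-1))**2 = ((2/4 + 1/(-1))*(-1) + (6 - 1)**2)**2 = ((2*(1/4) + 1*(-1))*(-1) + 5**2)**2 = ((1/2 - 1)*(-1) + 25)**2 = (-1/2*(-1) + 25)**2 = (1/2 + 25)**2 = (51/2)**2 = 2601/4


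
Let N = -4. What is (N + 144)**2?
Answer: 19600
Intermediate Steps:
(N + 144)**2 = (-4 + 144)**2 = 140**2 = 19600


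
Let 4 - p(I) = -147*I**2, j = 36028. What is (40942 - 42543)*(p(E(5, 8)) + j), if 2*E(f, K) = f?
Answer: -236632603/4 ≈ -5.9158e+7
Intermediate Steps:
E(f, K) = f/2
p(I) = 4 + 147*I**2 (p(I) = 4 - (-147)*I**2 = 4 + 147*I**2)
(40942 - 42543)*(p(E(5, 8)) + j) = (40942 - 42543)*((4 + 147*((1/2)*5)**2) + 36028) = -1601*((4 + 147*(5/2)**2) + 36028) = -1601*((4 + 147*(25/4)) + 36028) = -1601*((4 + 3675/4) + 36028) = -1601*(3691/4 + 36028) = -1601*147803/4 = -236632603/4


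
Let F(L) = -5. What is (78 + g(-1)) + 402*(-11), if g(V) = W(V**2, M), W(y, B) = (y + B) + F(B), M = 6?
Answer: -4342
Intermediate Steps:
W(y, B) = -5 + B + y (W(y, B) = (y + B) - 5 = (B + y) - 5 = -5 + B + y)
g(V) = 1 + V**2 (g(V) = -5 + 6 + V**2 = 1 + V**2)
(78 + g(-1)) + 402*(-11) = (78 + (1 + (-1)**2)) + 402*(-11) = (78 + (1 + 1)) - 4422 = (78 + 2) - 4422 = 80 - 4422 = -4342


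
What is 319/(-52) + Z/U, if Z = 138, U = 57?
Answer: -3669/988 ≈ -3.7136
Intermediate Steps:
319/(-52) + Z/U = 319/(-52) + 138/57 = 319*(-1/52) + 138*(1/57) = -319/52 + 46/19 = -3669/988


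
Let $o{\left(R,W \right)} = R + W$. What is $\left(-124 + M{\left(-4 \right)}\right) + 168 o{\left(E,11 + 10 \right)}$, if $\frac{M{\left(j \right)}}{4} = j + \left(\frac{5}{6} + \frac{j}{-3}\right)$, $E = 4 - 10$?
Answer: $\frac{7166}{3} \approx 2388.7$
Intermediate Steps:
$E = -6$ ($E = 4 - 10 = -6$)
$M{\left(j \right)} = \frac{10}{3} + \frac{8 j}{3}$ ($M{\left(j \right)} = 4 \left(j + \left(\frac{5}{6} + \frac{j}{-3}\right)\right) = 4 \left(j + \left(5 \cdot \frac{1}{6} + j \left(- \frac{1}{3}\right)\right)\right) = 4 \left(j - \left(- \frac{5}{6} + \frac{j}{3}\right)\right) = 4 \left(\frac{5}{6} + \frac{2 j}{3}\right) = \frac{10}{3} + \frac{8 j}{3}$)
$\left(-124 + M{\left(-4 \right)}\right) + 168 o{\left(E,11 + 10 \right)} = \left(-124 + \left(\frac{10}{3} + \frac{8}{3} \left(-4\right)\right)\right) + 168 \left(-6 + \left(11 + 10\right)\right) = \left(-124 + \left(\frac{10}{3} - \frac{32}{3}\right)\right) + 168 \left(-6 + 21\right) = \left(-124 - \frac{22}{3}\right) + 168 \cdot 15 = - \frac{394}{3} + 2520 = \frac{7166}{3}$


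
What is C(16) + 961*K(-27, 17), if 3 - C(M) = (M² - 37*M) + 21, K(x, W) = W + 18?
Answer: 33953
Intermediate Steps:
K(x, W) = 18 + W
C(M) = -18 - M² + 37*M (C(M) = 3 - ((M² - 37*M) + 21) = 3 - (21 + M² - 37*M) = 3 + (-21 - M² + 37*M) = -18 - M² + 37*M)
C(16) + 961*K(-27, 17) = (-18 - 1*16² + 37*16) + 961*(18 + 17) = (-18 - 1*256 + 592) + 961*35 = (-18 - 256 + 592) + 33635 = 318 + 33635 = 33953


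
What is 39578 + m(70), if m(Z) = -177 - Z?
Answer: 39331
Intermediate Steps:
39578 + m(70) = 39578 + (-177 - 1*70) = 39578 + (-177 - 70) = 39578 - 247 = 39331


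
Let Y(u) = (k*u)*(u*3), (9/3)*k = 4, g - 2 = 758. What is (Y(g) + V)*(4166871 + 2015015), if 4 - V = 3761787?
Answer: -8972284248338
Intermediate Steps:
V = -3761783 (V = 4 - 1*3761787 = 4 - 3761787 = -3761783)
g = 760 (g = 2 + 758 = 760)
k = 4/3 (k = (1/3)*4 = 4/3 ≈ 1.3333)
Y(u) = 4*u**2 (Y(u) = (4*u/3)*(u*3) = (4*u/3)*(3*u) = 4*u**2)
(Y(g) + V)*(4166871 + 2015015) = (4*760**2 - 3761783)*(4166871 + 2015015) = (4*577600 - 3761783)*6181886 = (2310400 - 3761783)*6181886 = -1451383*6181886 = -8972284248338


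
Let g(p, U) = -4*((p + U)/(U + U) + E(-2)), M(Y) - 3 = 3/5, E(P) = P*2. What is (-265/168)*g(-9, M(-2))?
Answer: -5035/168 ≈ -29.970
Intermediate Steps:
E(P) = 2*P
M(Y) = 18/5 (M(Y) = 3 + 3/5 = 18/5)
g(p, U) = 16 - 2*(U + p)/U (g(p, U) = -4*((p + U)/(U + U) + 2*(-2)) = -4*((U + p)/((2*U)) - 4) = -4*((U + p)*(1/(2*U)) - 4) = -4*((U + p)/(2*U) - 4) = -4*(-4 + (U + p)/(2*U)) = 16 - 2*(U + p)/U)
(-265/168)*g(-9, M(-2)) = (-265/168)*(14 - 2*(-9)/18/5) = (-265*1/168)*(14 - 2*(-9)*5/18) = -265*(14 + 5)/168 = -265/168*19 = -5035/168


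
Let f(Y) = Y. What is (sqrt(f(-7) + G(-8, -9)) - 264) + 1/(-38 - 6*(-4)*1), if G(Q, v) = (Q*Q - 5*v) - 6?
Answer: -3697/14 + 4*sqrt(6) ≈ -254.27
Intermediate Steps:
G(Q, v) = -6 + Q**2 - 5*v (G(Q, v) = (Q**2 - 5*v) - 6 = -6 + Q**2 - 5*v)
(sqrt(f(-7) + G(-8, -9)) - 264) + 1/(-38 - 6*(-4)*1) = (sqrt(-7 + (-6 + (-8)**2 - 5*(-9))) - 264) + 1/(-38 - 6*(-4)*1) = (sqrt(-7 + (-6 + 64 + 45)) - 264) + 1/(-38 + 24*1) = (sqrt(-7 + 103) - 264) + 1/(-38 + 24) = (sqrt(96) - 264) + 1/(-14) = (4*sqrt(6) - 264) - 1/14 = (-264 + 4*sqrt(6)) - 1/14 = -3697/14 + 4*sqrt(6)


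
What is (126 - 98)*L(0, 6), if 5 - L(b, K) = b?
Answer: 140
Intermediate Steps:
L(b, K) = 5 - b
(126 - 98)*L(0, 6) = (126 - 98)*(5 - 1*0) = 28*(5 + 0) = 28*5 = 140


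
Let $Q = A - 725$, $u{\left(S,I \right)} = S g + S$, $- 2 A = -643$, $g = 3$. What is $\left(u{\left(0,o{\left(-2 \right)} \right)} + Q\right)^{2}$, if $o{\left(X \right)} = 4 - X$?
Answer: $\frac{651249}{4} \approx 1.6281 \cdot 10^{5}$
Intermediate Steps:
$A = \frac{643}{2}$ ($A = \left(- \frac{1}{2}\right) \left(-643\right) = \frac{643}{2} \approx 321.5$)
$u{\left(S,I \right)} = 4 S$ ($u{\left(S,I \right)} = S 3 + S = 3 S + S = 4 S$)
$Q = - \frac{807}{2}$ ($Q = \frac{643}{2} - 725 = - \frac{807}{2} \approx -403.5$)
$\left(u{\left(0,o{\left(-2 \right)} \right)} + Q\right)^{2} = \left(4 \cdot 0 - \frac{807}{2}\right)^{2} = \left(0 - \frac{807}{2}\right)^{2} = \left(- \frac{807}{2}\right)^{2} = \frac{651249}{4}$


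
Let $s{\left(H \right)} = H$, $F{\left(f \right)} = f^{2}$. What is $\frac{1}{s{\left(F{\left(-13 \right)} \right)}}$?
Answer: $\frac{1}{169} \approx 0.0059172$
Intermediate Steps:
$\frac{1}{s{\left(F{\left(-13 \right)} \right)}} = \frac{1}{\left(-13\right)^{2}} = \frac{1}{169}$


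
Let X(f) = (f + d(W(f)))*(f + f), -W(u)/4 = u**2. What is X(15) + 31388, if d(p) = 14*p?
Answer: -346162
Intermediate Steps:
W(u) = -4*u**2
X(f) = 2*f*(f - 56*f**2) (X(f) = (f + 14*(-4*f**2))*(f + f) = (f - 56*f**2)*(2*f) = 2*f*(f - 56*f**2))
X(15) + 31388 = 15**2*(2 - 112*15) + 31388 = 225*(2 - 1680) + 31388 = 225*(-1678) + 31388 = -377550 + 31388 = -346162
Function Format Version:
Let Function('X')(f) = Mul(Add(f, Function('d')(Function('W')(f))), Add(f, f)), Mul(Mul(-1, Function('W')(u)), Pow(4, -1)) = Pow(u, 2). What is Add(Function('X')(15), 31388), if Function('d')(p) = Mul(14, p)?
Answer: -346162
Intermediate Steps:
Function('W')(u) = Mul(-4, Pow(u, 2))
Function('X')(f) = Mul(2, f, Add(f, Mul(-56, Pow(f, 2)))) (Function('X')(f) = Mul(Add(f, Mul(14, Mul(-4, Pow(f, 2)))), Add(f, f)) = Mul(Add(f, Mul(-56, Pow(f, 2))), Mul(2, f)) = Mul(2, f, Add(f, Mul(-56, Pow(f, 2)))))
Add(Function('X')(15), 31388) = Add(Mul(Pow(15, 2), Add(2, Mul(-112, 15))), 31388) = Add(Mul(225, Add(2, -1680)), 31388) = Add(Mul(225, -1678), 31388) = Add(-377550, 31388) = -346162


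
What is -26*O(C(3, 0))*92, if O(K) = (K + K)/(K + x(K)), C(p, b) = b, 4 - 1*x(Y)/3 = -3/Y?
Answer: 0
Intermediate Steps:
x(Y) = 12 + 9/Y (x(Y) = 12 - (-9)/Y = 12 + 9/Y)
O(K) = 2*K/(12 + K + 9/K) (O(K) = (K + K)/(K + (12 + 9/K)) = (2*K)/(12 + K + 9/K) = 2*K/(12 + K + 9/K))
-26*O(C(3, 0))*92 = -52*0²/(9 + 0² + 12*0)*92 = -52*0/(9 + 0 + 0)*92 = -52*0/9*92 = -26*0*92 = 0*92 = 0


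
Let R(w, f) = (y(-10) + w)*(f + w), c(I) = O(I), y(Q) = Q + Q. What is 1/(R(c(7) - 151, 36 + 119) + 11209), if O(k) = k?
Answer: 1/9405 ≈ 0.00010633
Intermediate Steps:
y(Q) = 2*Q
c(I) = I
R(w, f) = (-20 + w)*(f + w) (R(w, f) = (2*(-10) + w)*(f + w) = (-20 + w)*(f + w))
1/(R(c(7) - 151, 36 + 119) + 11209) = 1/(((7 - 151)² - 20*(36 + 119) - 20*(7 - 151) + (36 + 119)*(7 - 151)) + 11209) = 1/(((-144)² - 20*155 - 20*(-144) + 155*(-144)) + 11209) = 1/((20736 - 3100 + 2880 - 22320) + 11209) = 1/(-1804 + 11209) = 1/9405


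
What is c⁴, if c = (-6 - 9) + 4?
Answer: 14641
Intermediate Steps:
c = -11 (c = -15 + 4 = -11)
c⁴ = (-11)⁴ = 14641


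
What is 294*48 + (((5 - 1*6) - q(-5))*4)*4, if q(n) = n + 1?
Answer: 14160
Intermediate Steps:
q(n) = 1 + n
294*48 + (((5 - 1*6) - q(-5))*4)*4 = 294*48 + (((5 - 1*6) - (1 - 5))*4)*4 = 14112 + (((5 - 6) - 1*(-4))*4)*4 = 14112 + ((-1 + 4)*4)*4 = 14112 + (3*4)*4 = 14112 + 12*4 = 14112 + 48 = 14160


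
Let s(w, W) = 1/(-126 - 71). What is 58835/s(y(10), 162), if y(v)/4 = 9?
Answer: -11590495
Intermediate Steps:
y(v) = 36 (y(v) = 4*9 = 36)
s(w, W) = -1/197 (s(w, W) = 1/(-197) = -1/197)
58835/s(y(10), 162) = 58835/(-1/197) = 58835*(-197) = -11590495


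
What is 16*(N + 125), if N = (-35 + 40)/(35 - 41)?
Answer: 5960/3 ≈ 1986.7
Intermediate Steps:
N = -⅚ (N = 5/(-6) = 5*(-⅙) = -⅚ ≈ -0.83333)
16*(N + 125) = 16*(-⅚ + 125) = 16*(745/6) = 5960/3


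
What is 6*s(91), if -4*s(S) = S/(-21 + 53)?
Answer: -273/64 ≈ -4.2656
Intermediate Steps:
s(S) = -S/128 (s(S) = -S/(4*(-21 + 53)) = -S/(4*32) = -S/128)
6*s(91) = 6*(-1/128*91) = 6*(-91/128) = -273/64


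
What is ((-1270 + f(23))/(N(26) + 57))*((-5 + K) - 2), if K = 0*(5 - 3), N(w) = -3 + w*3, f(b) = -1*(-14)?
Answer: 2198/33 ≈ 66.606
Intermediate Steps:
f(b) = 14
N(w) = -3 + 3*w
K = 0 (K = 0*2 = 0)
((-1270 + f(23))/(N(26) + 57))*((-5 + K) - 2) = ((-1270 + 14)/((-3 + 3*26) + 57))*((-5 + 0) - 2) = (-1256/((-3 + 78) + 57))*(-5 - 2) = -1256/(75 + 57)*(-7) = -1256/132*(-7) = -1256*1/132*(-7) = -314/33*(-7) = 2198/33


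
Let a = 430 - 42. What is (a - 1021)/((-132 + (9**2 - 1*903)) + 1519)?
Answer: -633/565 ≈ -1.1204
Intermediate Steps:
a = 388
(a - 1021)/((-132 + (9**2 - 1*903)) + 1519) = (388 - 1021)/((-132 + (9**2 - 1*903)) + 1519) = -633/((-132 + (81 - 903)) + 1519) = -633/((-132 - 822) + 1519) = -633/(-954 + 1519) = -633/565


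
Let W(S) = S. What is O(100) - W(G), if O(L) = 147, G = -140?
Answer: 287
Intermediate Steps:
O(100) - W(G) = 147 - 1*(-140) = 147 + 140 = 287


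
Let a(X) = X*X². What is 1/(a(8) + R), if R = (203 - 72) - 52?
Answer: 1/591 ≈ 0.0016920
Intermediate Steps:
a(X) = X³
R = 79 (R = 131 - 52 = 79)
1/(a(8) + R) = 1/(8³ + 79) = 1/(512 + 79) = 1/591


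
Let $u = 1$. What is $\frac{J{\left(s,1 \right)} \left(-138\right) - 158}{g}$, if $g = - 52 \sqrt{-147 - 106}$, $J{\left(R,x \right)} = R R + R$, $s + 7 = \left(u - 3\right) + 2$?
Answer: $- \frac{229 i \sqrt{253}}{506} \approx - 7.1986 i$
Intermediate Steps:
$s = -7$ ($s = -7 + \left(\left(1 - 3\right) + 2\right) = -7 + \left(-2 + 2\right) = -7 + 0 = -7$)
$J{\left(R,x \right)} = R + R^{2}$ ($J{\left(R,x \right)} = R^{2} + R = R + R^{2}$)
$g = - 52 i \sqrt{253}$ ($g = - 52 \sqrt{-253} = - 52 i \sqrt{253} \approx - 827.11 i$)
$\frac{J{\left(s,1 \right)} \left(-138\right) - 158}{g} = \frac{- 7 \left(1 - 7\right) \left(-138\right) - 158}{\left(-52\right) i \sqrt{253}} = \left(\left(-7\right) \left(-6\right) \left(-138\right) - 158\right) \frac{i \sqrt{253}}{13156} = \left(42 \left(-138\right) - 158\right) \frac{i \sqrt{253}}{13156} = \left(-5796 - 158\right) \frac{i \sqrt{253}}{13156} = - 5954 \frac{i \sqrt{253}}{13156} = - \frac{229 i \sqrt{253}}{506}$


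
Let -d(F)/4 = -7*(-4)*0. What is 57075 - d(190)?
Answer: 57075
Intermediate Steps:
d(F) = 0 (d(F) = -4*(-7*(-4))*0 = -112*0 = -4*0 = 0)
57075 - d(190) = 57075 - 1*0 = 57075 + 0 = 57075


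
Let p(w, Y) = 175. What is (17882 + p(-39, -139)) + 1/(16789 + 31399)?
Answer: 870130717/48188 ≈ 18057.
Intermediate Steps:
(17882 + p(-39, -139)) + 1/(16789 + 31399) = (17882 + 175) + 1/(16789 + 31399) = 18057 + 1/48188 = 870130717/48188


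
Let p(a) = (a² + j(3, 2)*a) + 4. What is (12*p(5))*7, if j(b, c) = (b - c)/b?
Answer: 2576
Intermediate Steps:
j(b, c) = (b - c)/b
p(a) = 4 + a² + a/3 (p(a) = (a² + ((3 - 1*2)/3)*a) + 4 = (a² + ((3 - 2)/3)*a) + 4 = (a² + ((⅓)*1)*a) + 4 = (a² + a/3) + 4 = 4 + a² + a/3)
(12*p(5))*7 = (12*(4 + 5² + (⅓)*5))*7 = (12*(4 + 25 + 5/3))*7 = (12*(92/3))*7 = 368*7 = 2576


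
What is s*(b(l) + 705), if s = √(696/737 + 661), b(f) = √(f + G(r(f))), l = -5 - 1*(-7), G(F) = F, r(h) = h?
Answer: 707*√359547661/737 ≈ 18190.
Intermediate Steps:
l = 2 (l = -5 + 7 = 2)
b(f) = √2*√f (b(f) = √(f + f) = √(2*f) = √2*√f)
s = √359547661/737 (s = √(696*(1/737) + 661) = √(696/737 + 661) = √(487853/737) = √359547661/737 ≈ 25.728)
s*(b(l) + 705) = (√359547661/737)*(√2*√2 + 705) = (√359547661/737)*(2 + 705) = (√359547661/737)*707 = 707*√359547661/737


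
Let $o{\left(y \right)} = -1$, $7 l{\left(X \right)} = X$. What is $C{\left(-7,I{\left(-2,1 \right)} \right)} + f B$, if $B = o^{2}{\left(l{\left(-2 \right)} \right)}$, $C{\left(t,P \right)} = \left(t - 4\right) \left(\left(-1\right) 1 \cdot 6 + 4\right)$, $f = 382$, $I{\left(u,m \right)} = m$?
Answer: $404$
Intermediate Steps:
$l{\left(X \right)} = \frac{X}{7}$
$C{\left(t,P \right)} = 8 - 2 t$ ($C{\left(t,P \right)} = \left(-4 + t\right) \left(\left(-1\right) 6 + 4\right) = \left(-4 + t\right) \left(-6 + 4\right) = \left(-4 + t\right) \left(-2\right) = 8 - 2 t$)
$B = 1$ ($B = \left(-1\right)^{2} = 1$)
$C{\left(-7,I{\left(-2,1 \right)} \right)} + f B = \left(8 - -14\right) + 382 \cdot 1 = \left(8 + 14\right) + 382 = 22 + 382 = 404$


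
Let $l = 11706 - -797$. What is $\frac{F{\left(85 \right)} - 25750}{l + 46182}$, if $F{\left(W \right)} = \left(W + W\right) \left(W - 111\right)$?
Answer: $- \frac{6034}{11737} \approx -0.5141$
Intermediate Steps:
$l = 12503$ ($l = 11706 + 797 = 12503$)
$F{\left(W \right)} = 2 W \left(-111 + W\right)$
$\frac{F{\left(85 \right)} - 25750}{l + 46182} = \frac{2 \cdot 85 \left(-111 + 85\right) - 25750}{12503 + 46182} = \frac{2 \cdot 85 \left(-26\right) - 25750}{58685} = \left(-4420 - 25750\right) \frac{1}{58685} = \left(-30170\right) \frac{1}{58685} = - \frac{6034}{11737}$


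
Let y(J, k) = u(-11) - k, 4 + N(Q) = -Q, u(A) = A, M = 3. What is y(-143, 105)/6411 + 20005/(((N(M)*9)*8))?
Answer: -42770173/1077048 ≈ -39.711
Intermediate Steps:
N(Q) = -4 - Q
y(J, k) = -11 - k
y(-143, 105)/6411 + 20005/(((N(M)*9)*8)) = (-11 - 1*105)/6411 + 20005/((((-4 - 1*3)*9)*8)) = (-11 - 105)*(1/6411) + 20005/((((-4 - 3)*9)*8)) = -116*1/6411 + 20005/((-7*9*8)) = -116/6411 + 20005/((-63*8)) = -116/6411 + 20005/(-504) = -116/6411 + 20005*(-1/504) = -116/6411 - 20005/504 = -42770173/1077048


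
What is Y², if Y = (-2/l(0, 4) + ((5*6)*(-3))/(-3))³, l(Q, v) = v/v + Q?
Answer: 481890304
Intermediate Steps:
l(Q, v) = 1 + Q
Y = 21952 (Y = (-2/(1 + 0) + ((5*6)*(-3))/(-3))³ = (-2/1 + (30*(-3))*(-⅓))³ = (-2*1 - 90*(-⅓))³ = (-2 + 30)³ = 28³ = 21952)
Y² = 21952² = 481890304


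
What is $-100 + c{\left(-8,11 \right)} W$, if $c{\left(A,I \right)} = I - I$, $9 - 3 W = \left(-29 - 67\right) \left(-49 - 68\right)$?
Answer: $-100$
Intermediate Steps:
$W = -3741$ ($W = 3 - \frac{\left(-29 - 67\right) \left(-49 - 68\right)}{3} = 3 - \frac{\left(-96\right) \left(-117\right)}{3} = 3 - 3744 = -3741$)
$c{\left(A,I \right)} = 0$
$-100 + c{\left(-8,11 \right)} W = -100 + 0 \left(-3741\right) = -100 + 0 = -100$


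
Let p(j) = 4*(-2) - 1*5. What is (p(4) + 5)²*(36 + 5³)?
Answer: 10304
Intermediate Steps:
p(j) = -13 (p(j) = -8 - 5 = -13)
(p(4) + 5)²*(36 + 5³) = (-13 + 5)²*(36 + 5³) = (-8)²*(36 + 125) = 64*161 = 10304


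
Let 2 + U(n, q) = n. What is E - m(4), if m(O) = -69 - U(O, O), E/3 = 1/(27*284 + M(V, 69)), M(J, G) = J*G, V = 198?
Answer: 504811/7110 ≈ 71.000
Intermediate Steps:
M(J, G) = G*J
U(n, q) = -2 + n
E = 1/7110 (E = 3/(27*284 + 69*198) = 3/(7668 + 13662) = 3/21330 = 3*(1/21330) = 1/7110 ≈ 0.00014065)
m(O) = -67 - O (m(O) = -69 - (-2 + O) = -69 + (2 - O) = -67 - O)
E - m(4) = 1/7110 - (-67 - 1*4) = 1/7110 - (-67 - 4) = 1/7110 - 1*(-71) = 1/7110 + 71 = 504811/7110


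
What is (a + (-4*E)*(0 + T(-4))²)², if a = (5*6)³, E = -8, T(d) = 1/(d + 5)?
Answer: 730729024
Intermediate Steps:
T(d) = 1/(5 + d)
a = 27000 (a = 30³ = 27000)
(a + (-4*E)*(0 + T(-4))²)² = (27000 + (-4*(-8))*(0 + 1/(5 - 4))²)² = (27000 + 32*(0 + 1/1)²)² = (27000 + 32*(0 + 1)²)² = (27000 + 32*1²)² = (27000 + 32*1)² = (27000 + 32)² = 27032² = 730729024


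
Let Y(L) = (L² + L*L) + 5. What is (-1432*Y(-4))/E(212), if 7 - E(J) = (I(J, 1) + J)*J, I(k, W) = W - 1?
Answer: 52984/44937 ≈ 1.1791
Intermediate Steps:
I(k, W) = -1 + W
Y(L) = 5 + 2*L² (Y(L) = (L² + L²) + 5 = 2*L² + 5 = 5 + 2*L²)
E(J) = 7 - J² (E(J) = 7 - ((-1 + 1) + J)*J = 7 - (0 + J)*J = 7 - J*J = 7 - J²)
(-1432*Y(-4))/E(212) = (-1432*(5 + 2*(-4)²))/(7 - 1*212²) = (-1432*(5 + 2*16))/(7 - 1*44944) = (-1432*(5 + 32))/(7 - 44944) = -1432*37/(-44937) = -52984*(-1/44937) = 52984/44937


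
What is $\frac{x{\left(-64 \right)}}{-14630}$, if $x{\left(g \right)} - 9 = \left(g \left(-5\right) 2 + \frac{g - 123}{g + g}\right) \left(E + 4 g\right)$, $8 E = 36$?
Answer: $\frac{41297517}{3745280} \approx 11.027$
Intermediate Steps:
$E = \frac{9}{2}$ ($E = \frac{1}{8} \cdot 36 = \frac{9}{2} \approx 4.5$)
$x{\left(g \right)} = 9 + \left(\frac{9}{2} + 4 g\right) \left(- 10 g + \frac{-123 + g}{2 g}\right)$ ($x{\left(g \right)} = 9 + \left(g \left(-5\right) 2 + \frac{g - 123}{g + g}\right) \left(\frac{9}{2} + 4 g\right) = 9 + \left(- 5 g 2 + \frac{-123 + g}{2 g}\right) \left(\frac{9}{2} + 4 g\right) = 9 + \left(- 10 g + \left(-123 + g\right) \frac{1}{2 g}\right) \left(\frac{9}{2} + 4 g\right) = 9 + \left(- 10 g + \frac{-123 + g}{2 g}\right) \left(\frac{9}{2} + 4 g\right) = 9 + \left(\frac{9}{2} + 4 g\right) \left(- 10 g + \frac{-123 + g}{2 g}\right)$)
$\frac{x{\left(-64 \right)}}{-14630} = \frac{\frac{1}{4} \frac{1}{-64} \left(-1107 - - 64 \left(939 + 160 \left(-64\right)^{2} + 172 \left(-64\right)\right)\right)}{-14630} = \frac{1}{4} \left(- \frac{1}{64}\right) \left(-1107 - - 64 \left(939 + 160 \cdot 4096 - 11008\right)\right) \left(- \frac{1}{14630}\right) = \frac{1}{4} \left(- \frac{1}{64}\right) \left(-1107 - - 64 \left(939 + 655360 - 11008\right)\right) \left(- \frac{1}{14630}\right) = \frac{1}{4} \left(- \frac{1}{64}\right) \left(-1107 - \left(-64\right) 645291\right) \left(- \frac{1}{14630}\right) = \frac{1}{4} \left(- \frac{1}{64}\right) \left(-1107 + 41298624\right) \left(- \frac{1}{14630}\right) = \frac{1}{4} \left(- \frac{1}{64}\right) 41297517 \left(- \frac{1}{14630}\right) = \left(- \frac{41297517}{256}\right) \left(- \frac{1}{14630}\right) = \frac{41297517}{3745280}$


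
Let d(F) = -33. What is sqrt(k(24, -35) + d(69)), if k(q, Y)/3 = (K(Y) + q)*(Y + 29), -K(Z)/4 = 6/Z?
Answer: I*sqrt(584745)/35 ≈ 21.848*I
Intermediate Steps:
K(Z) = -24/Z
k(q, Y) = 3*(29 + Y)*(q - 24/Y) (k(q, Y) = 3*((-24/Y + q)*(Y + 29)) = 3*((q - 24/Y)*(29 + Y)) = 3*((29 + Y)*(q - 24/Y)) = 3*(29 + Y)*(q - 24/Y))
sqrt(k(24, -35) + d(69)) = sqrt((-72 - 2088/(-35) + 87*24 + 3*(-35)*24) - 33) = sqrt((-72 - 2088*(-1/35) + 2088 - 2520) - 33) = sqrt((-72 + 2088/35 + 2088 - 2520) - 33) = sqrt(-15552/35 - 33) = sqrt(-16707/35) = I*sqrt(584745)/35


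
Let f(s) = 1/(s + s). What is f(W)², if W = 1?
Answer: ¼ ≈ 0.25000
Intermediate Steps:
f(s) = 1/(2*s)
f(W)² = ((½)/1)² = ((½)*1)² = (½)² = ¼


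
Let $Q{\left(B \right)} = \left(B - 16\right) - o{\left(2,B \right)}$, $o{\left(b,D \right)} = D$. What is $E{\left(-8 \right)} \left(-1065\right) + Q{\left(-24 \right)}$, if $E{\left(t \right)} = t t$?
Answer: $-68176$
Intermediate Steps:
$E{\left(t \right)} = t^{2}$
$Q{\left(B \right)} = -16$ ($Q{\left(B \right)} = \left(B - 16\right) - B = \left(-16 + B\right) - B = -16$)
$E{\left(-8 \right)} \left(-1065\right) + Q{\left(-24 \right)} = \left(-8\right)^{2} \left(-1065\right) - 16 = 64 \left(-1065\right) - 16 = -68160 - 16 = -68176$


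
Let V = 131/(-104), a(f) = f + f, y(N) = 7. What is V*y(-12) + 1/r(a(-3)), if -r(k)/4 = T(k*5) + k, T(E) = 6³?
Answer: -48149/5460 ≈ -8.8185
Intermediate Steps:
T(E) = 216
a(f) = 2*f
r(k) = -864 - 4*k (r(k) = -4*(216 + k) = -864 - 4*k)
V = -131/104 (V = 131*(-1/104) = -131/104 ≈ -1.2596)
V*y(-12) + 1/r(a(-3)) = -131/104*7 + 1/(-864 - 8*(-3)) = -917/104 + 1/(-864 - 4*(-6)) = -917/104 + 1/(-864 + 24) = -917/104 + 1/(-840) = -917/104 - 1/840 = -48149/5460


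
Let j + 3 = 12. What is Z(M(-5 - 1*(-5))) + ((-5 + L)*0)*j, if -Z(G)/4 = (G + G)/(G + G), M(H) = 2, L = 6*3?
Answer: -4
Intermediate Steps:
j = 9 (j = -3 + 12 = 9)
L = 18
Z(G) = -4 (Z(G) = -4*(G + G)/(G + G) = -4*2*G/(2*G) = -4*2*G*1/(2*G) = -4*1 = -4)
Z(M(-5 - 1*(-5))) + ((-5 + L)*0)*j = -4 + ((-5 + 18)*0)*9 = -4 + (13*0)*9 = -4 + 0*9 = -4 + 0 = -4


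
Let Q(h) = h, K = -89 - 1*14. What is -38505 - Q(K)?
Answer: -38402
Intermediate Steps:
K = -103 (K = -89 - 14 = -103)
-38505 - Q(K) = -38505 - 1*(-103) = -38505 + 103 = -38402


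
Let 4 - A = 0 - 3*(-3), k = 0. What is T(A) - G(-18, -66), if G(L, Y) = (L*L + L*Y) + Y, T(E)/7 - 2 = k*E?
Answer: -1432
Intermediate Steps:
A = -5 (A = 4 - (0 - 3*(-3)) = 4 - (0 + 9) = 4 - 1*9 = 4 - 9 = -5)
T(E) = 14 (T(E) = 14 + 7*(0*E) = 14 + 7*0 = 14 + 0 = 14)
G(L, Y) = Y + L² + L*Y (G(L, Y) = (L² + L*Y) + Y = Y + L² + L*Y)
T(A) - G(-18, -66) = 14 - (-66 + (-18)² - 18*(-66)) = 14 - (-66 + 324 + 1188) = 14 - 1*1446 = 14 - 1446 = -1432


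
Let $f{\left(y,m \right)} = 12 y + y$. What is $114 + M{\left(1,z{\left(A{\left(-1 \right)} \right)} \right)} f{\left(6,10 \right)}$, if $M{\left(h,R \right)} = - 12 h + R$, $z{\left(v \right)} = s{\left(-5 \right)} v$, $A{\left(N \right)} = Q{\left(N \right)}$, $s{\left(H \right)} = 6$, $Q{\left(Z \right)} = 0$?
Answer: $-822$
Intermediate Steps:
$f{\left(y,m \right)} = 13 y$
$A{\left(N \right)} = 0$
$z{\left(v \right)} = 6 v$
$M{\left(h,R \right)} = R - 12 h$
$114 + M{\left(1,z{\left(A{\left(-1 \right)} \right)} \right)} f{\left(6,10 \right)} = 114 + \left(6 \cdot 0 - 12\right) 13 \cdot 6 = 114 + \left(0 - 12\right) 78 = 114 - 936 = -822$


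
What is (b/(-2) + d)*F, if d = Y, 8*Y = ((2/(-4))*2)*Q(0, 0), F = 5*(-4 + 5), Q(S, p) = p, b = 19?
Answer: -95/2 ≈ -47.500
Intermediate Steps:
F = 5 (F = 5*1 = 5)
Y = 0 (Y = (((2/(-4))*2)*0)/8 = (((2*(-1/4))*2)*0)/8 = (-1/2*2*0)/8 = (-1*0)/8 = (1/8)*0 = 0)
d = 0
(b/(-2) + d)*F = (19/(-2) + 0)*5 = (19*(-1/2) + 0)*5 = (-19/2 + 0)*5 = -19/2*5 = -95/2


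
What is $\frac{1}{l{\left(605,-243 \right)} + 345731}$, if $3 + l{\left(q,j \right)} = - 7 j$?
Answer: $\frac{1}{347429} \approx 2.8783 \cdot 10^{-6}$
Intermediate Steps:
$l{\left(q,j \right)} = -3 - 7 j$
$\frac{1}{l{\left(605,-243 \right)} + 345731} = \frac{1}{\left(-3 - -1701\right) + 345731} = \frac{1}{\left(-3 + 1701\right) + 345731} = \frac{1}{1698 + 345731} = \frac{1}{347429}$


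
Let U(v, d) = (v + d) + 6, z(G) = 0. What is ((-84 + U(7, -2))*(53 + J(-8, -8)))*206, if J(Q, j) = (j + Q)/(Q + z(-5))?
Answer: -827090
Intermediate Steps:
U(v, d) = 6 + d + v (U(v, d) = (d + v) + 6 = 6 + d + v)
J(Q, j) = (Q + j)/Q (J(Q, j) = (j + Q)/(Q + 0) = (Q + j)/Q)
((-84 + U(7, -2))*(53 + J(-8, -8)))*206 = ((-84 + (6 - 2 + 7))*(53 + (-8 - 8)/(-8)))*206 = ((-84 + 11)*(53 - 1/8*(-16)))*206 = -73*(53 + 2)*206 = -73*55*206 = -4015*206 = -827090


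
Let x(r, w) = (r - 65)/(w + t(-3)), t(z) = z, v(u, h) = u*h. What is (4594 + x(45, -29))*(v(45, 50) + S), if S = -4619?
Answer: -87077333/8 ≈ -1.0885e+7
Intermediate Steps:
v(u, h) = h*u
x(r, w) = (-65 + r)/(-3 + w) (x(r, w) = (r - 65)/(w - 3) = (-65 + r)/(-3 + w))
(4594 + x(45, -29))*(v(45, 50) + S) = (4594 + (-65 + 45)/(-3 - 29))*(50*45 - 4619) = (4594 - 20/(-32))*(2250 - 4619) = (4594 - 1/32*(-20))*(-2369) = (4594 + 5/8)*(-2369) = (36757/8)*(-2369) = -87077333/8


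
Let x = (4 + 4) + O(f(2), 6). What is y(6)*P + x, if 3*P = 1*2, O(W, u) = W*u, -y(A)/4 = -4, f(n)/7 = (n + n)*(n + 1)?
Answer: 1568/3 ≈ 522.67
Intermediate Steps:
f(n) = 14*n*(1 + n) (f(n) = 7*((n + n)*(n + 1)) = 7*((2*n)*(1 + n)) = 7*(2*n*(1 + n)) = 14*n*(1 + n))
y(A) = 16 (y(A) = -4*(-4) = 16)
x = 512 (x = (4 + 4) + (14*2*(1 + 2))*6 = 8 + (14*2*3)*6 = 8 + 84*6 = 8 + 504 = 512)
P = 2/3 (P = (1*2)/3 = (1/3)*2 = 2/3 ≈ 0.66667)
y(6)*P + x = 16*(2/3) + 512 = 32/3 + 512 = 1568/3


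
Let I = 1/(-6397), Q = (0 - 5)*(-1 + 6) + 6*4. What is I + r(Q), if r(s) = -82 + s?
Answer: -530952/6397 ≈ -83.000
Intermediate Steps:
Q = -1 (Q = -5*5 + 24 = -25 + 24 = -1)
I = -1/6397 ≈ -0.00015632
I + r(Q) = -1/6397 + (-82 - 1) = -1/6397 - 83 = -530952/6397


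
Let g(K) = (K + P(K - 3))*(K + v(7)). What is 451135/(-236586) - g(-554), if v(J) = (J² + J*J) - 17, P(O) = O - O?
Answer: -61995919747/236586 ≈ -2.6204e+5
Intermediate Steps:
P(O) = 0
v(J) = -17 + 2*J² (v(J) = (J² + J²) - 17 = 2*J² - 17 = -17 + 2*J²)
g(K) = K*(81 + K) (g(K) = (K + 0)*(K + (-17 + 2*7²)) = K*(K + (-17 + 2*49)) = K*(K + (-17 + 98)) = K*(K + 81) = K*(81 + K))
451135/(-236586) - g(-554) = 451135/(-236586) - (-554)*(81 - 554) = 451135*(-1/236586) - (-554)*(-473) = -451135/236586 - 1*262042 = -451135/236586 - 262042 = -61995919747/236586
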